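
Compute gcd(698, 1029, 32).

1

gcd(1029, 698) = 1.
gcd(1, 32) = 1.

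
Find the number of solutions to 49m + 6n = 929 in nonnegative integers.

gcd(49, 6):
  49 = 8·6 + 1
  6 = 6·1
so gcd(49, 6) = 1.
Back-substitute for Bézout coefficients:
  1 = 49 - 8·6
  ... = 49·(1) + 6·(-8)
Scale by 929: one solution is (929, -7432). Reduce m mod 6: (5, 114).
General: m = 5 + 6t, n = 114 - 49t.
m ≥ 0 ⇒ t ≥ 0; n ≥ 0 ⇒ t ≤ 2. So t ∈ [0, 2]: 3 solutions.

3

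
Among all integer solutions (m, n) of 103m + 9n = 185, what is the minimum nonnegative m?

gcd(103, 9):
  103 = 11·9 + 4
  9 = 2·4 + 1
  4 = 4·1
so gcd(103, 9) = 1.
1 divides 185, so solutions exist.
Back-substitute for Bézout coefficients:
  1 = 9 - 2·4
  ... = 103·(-2) + 9·(23)
Scale by 185/1 = 185: (m₀, n₀) = (-370, 4255).
General solution: m = -370 + 9t, n = 4255 - 103t for integer t.
m ≥ 0: smallest is -370 mod 9 = 8 (at t = 42), with n = -71.

8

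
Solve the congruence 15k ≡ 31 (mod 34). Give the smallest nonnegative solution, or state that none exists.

gcd(34, 15) = 1.
1 divides 31, so solutions exist.
By Bézout, 15*(-9) + 34*(4) = 1.
So 15*(-9) ≡ 1 (mod 34); multiply by 31: k ≡ -279 (mod 34).
Smallest nonnegative: k = -279 mod 34 = 27.

27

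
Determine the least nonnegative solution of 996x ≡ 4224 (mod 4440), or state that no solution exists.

294

gcd(4440, 996) = 12  (4440 = 4*996 + 456, 996 = 2*456 + 84, 456 = 5*84 + 36, 84 = 2*36 + 12, 36 = 3*12).
12 divides 4224, so solutions exist.
Back-substituting, 996*(107) + 4440*(-24) = 12.
So 996*(107) ≡ 12 (mod 4440); multiply by 352: x ≡ 37664 (mod 370).
Smallest nonnegative: x = 37664 mod 370 = 294.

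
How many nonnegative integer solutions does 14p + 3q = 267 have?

7

gcd(14, 3):
  14 = 4*3 + 2
  3 = 1*2 + 1
  2 = 2*1
so gcd(14, 3) = 1.
Back-substitute for Bézout coefficients:
  1 = 3 - 1*2
  ... = 14*(-1) + 3*(5)
Scale by 267: one solution is (-267, 1335). Reduce p mod 3: (0, 89).
General: p = 0 + 3t, q = 89 - 14t.
p ≥ 0 ⇒ t ≥ 0; q ≥ 0 ⇒ t ≤ 6. So t ∈ [0, 6]: 7 solutions.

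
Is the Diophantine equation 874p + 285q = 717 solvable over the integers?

no

gcd(874, 285) = 19  (874 = 3·285 + 19, 285 = 15·19).
19 does not divide 717 (remainder 14), so no integer solutions.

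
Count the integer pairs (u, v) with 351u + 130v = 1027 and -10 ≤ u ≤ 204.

21

gcd(351, 130):
  351 = 2*130 + 91
  130 = 1*91 + 39
  91 = 2*39 + 13
  39 = 3*13
so gcd(351, 130) = 13.
Back-substitute for Bézout coefficients:
  13 = 91 - 2*39
  ... = 351*(3) + 130*(-8)
Scale by 79: particular solution (237, -632); reduce u mod 10: (7, -11).
General solution: u = 7 + 10t, v = -11 - 27t for integer t.
-10 ≤ 7 + 10t ≤ 204 gives t ∈ [-1, 19], which is 21 values.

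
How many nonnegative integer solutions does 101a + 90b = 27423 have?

gcd(101, 90) = 1  (101 = 1×90 + 11, 90 = 8×11 + 2, 11 = 5×2 + 1, 2 = 2×1).
Back-substituting, 101×(41) + 90×(-46) = 1.
Scale by 27423: one solution is (1124343, -1261458). Reduce a mod 90: (63, 234).
General: a = 63 + 90t, b = 234 - 101t.
a ≥ 0 ⇒ t ≥ 0; b ≥ 0 ⇒ t ≤ 2. So t ∈ [0, 2]: 3 solutions.

3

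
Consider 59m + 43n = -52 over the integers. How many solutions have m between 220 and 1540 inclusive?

31

gcd(59, 43):
  59 = 1×43 + 16
  43 = 2×16 + 11
  16 = 1×11 + 5
  11 = 2×5 + 1
  5 = 5×1
so gcd(59, 43) = 1.
Back-substitute for Bézout coefficients:
  1 = 11 - 2×5
  ... = 59×(-8) + 43×(11)
Scale by -52: particular solution (416, -572); reduce m mod 43: (29, -41).
General solution: m = 29 + 43t, n = -41 - 59t for integer t.
220 ≤ 29 + 43t ≤ 1540 gives t ∈ [5, 35], which is 31 values.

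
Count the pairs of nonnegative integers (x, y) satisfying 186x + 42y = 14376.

11

gcd(186, 42) = 6  (186 = 4·42 + 18, 42 = 2·18 + 6, 18 = 3·6).
Back-substituting, 186·(-2) + 42·(9) = 6.
Scale by 2396: one solution is (-4792, 21564). Reduce x mod 7: (3, 329).
General: x = 3 + 7t, y = 329 - 31t.
x ≥ 0 ⇒ t ≥ 0; y ≥ 0 ⇒ t ≤ 10. So t ∈ [0, 10]: 11 solutions.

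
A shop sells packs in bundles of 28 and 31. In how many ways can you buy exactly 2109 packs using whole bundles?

3

Need nonnegative integers with 28j + 31k = 2109.
gcd(28, 31) = 1, and 28·(10) + 31·(-9) = 1.
So (j₀, k₀) = (21090, -18981); general j = 21090 + 31t, k = -18981 - 28t.
j ≥ 0 ⇒ t ≥ -680; k ≥ 0 ⇒ t ≤ -678. That's 3 values of t.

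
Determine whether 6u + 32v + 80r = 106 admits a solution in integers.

gcd(32, 6) = 2  (32 = 5×6 + 2, 6 = 3×2).
gcd(2, 80) = 2.
2 divides 106, so integer solutions exist.

yes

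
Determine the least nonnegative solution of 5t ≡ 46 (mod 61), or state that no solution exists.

58

gcd(61, 5) = 1  (61 = 12×5 + 1, 5 = 5×1).
1 divides 46, so solutions exist.
Back-substituting, 5×(-12) + 61×(1) = 1.
So 5×(-12) ≡ 1 (mod 61); multiply by 46: t ≡ -552 (mod 61).
Smallest nonnegative: t = -552 mod 61 = 58.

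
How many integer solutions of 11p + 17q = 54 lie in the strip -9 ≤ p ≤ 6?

gcd(17, 11):
  17 = 1·11 + 6
  11 = 1·6 + 5
  6 = 1·5 + 1
  5 = 5·1
so gcd(17, 11) = 1.
Back-substitute for Bézout coefficients:
  1 = 6 - 1·5
  ... = 11·(-3) + 17·(2)
Scale by 54: particular solution (-162, 108); reduce p mod 17: (8, -2).
General solution: p = 8 + 17t, q = -2 - 11t for integer t.
-9 ≤ 8 + 17t ≤ 6 gives t ∈ [-1, -1], which is 1 value.

1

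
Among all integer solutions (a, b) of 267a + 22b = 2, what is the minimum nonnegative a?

8

gcd(267, 22):
  267 = 12·22 + 3
  22 = 7·3 + 1
  3 = 3·1
so gcd(267, 22) = 1.
1 divides 2, so solutions exist.
Back-substitute for Bézout coefficients:
  1 = 22 - 7·3
  ... = 267·(-7) + 22·(85)
Scale by 2/1 = 2: (a₀, b₀) = (-14, 170).
General solution: a = -14 + 22t, b = 170 - 267t for integer t.
a ≥ 0: smallest is -14 mod 22 = 8 (at t = 1), with b = -97.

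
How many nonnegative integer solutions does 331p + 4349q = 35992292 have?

25

gcd(4349, 331) = 1  (4349 = 13×331 + 46, 331 = 7×46 + 9, 46 = 5×9 + 1, 9 = 9×1).
Back-substituting, 331×(-473) + 4349×(36) = 1.
Scale by 35992292: one solution is (-17024354116, 1295722512). Reduce p mod 4349: (2089, 8117).
General: p = 2089 + 4349t, q = 8117 - 331t.
p ≥ 0 ⇒ t ≥ 0; q ≥ 0 ⇒ t ≤ 24. So t ∈ [0, 24]: 25 solutions.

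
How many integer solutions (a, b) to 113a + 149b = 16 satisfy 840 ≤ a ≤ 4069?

gcd(149, 113) = 1  (149 = 1·113 + 36, 113 = 3·36 + 5, 36 = 7·5 + 1, 5 = 5·1).
Back-substituting, 113·(-29) + 149·(22) = 1.
Scale by 16: particular solution (-464, 352); reduce a mod 149: (132, -100).
General solution: a = 132 + 149t, b = -100 - 113t for integer t.
840 ≤ 132 + 149t ≤ 4069 gives t ∈ [5, 26], which is 22 values.

22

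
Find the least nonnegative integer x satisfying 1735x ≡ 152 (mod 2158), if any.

1724

gcd(2158, 1735) = 1.
1 divides 152, so solutions exist.
By Bézout, 1735×(-301) + 2158×(242) = 1.
So 1735×(-301) ≡ 1 (mod 2158); multiply by 152: x ≡ -45752 (mod 2158).
Smallest nonnegative: x = -45752 mod 2158 = 1724.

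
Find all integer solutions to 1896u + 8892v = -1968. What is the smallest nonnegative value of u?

74

gcd(8892, 1896):
  8892 = 4×1896 + 1308
  1896 = 1×1308 + 588
  1308 = 2×588 + 132
  588 = 4×132 + 60
  132 = 2×60 + 12
  60 = 5×12
so gcd(8892, 1896) = 12.
12 divides -1968, so solutions exist.
Back-substitute for Bézout coefficients:
  12 = 132 - 2×60
  ... = 1896×(-136) + 8892×(29)
Scale by -1968/12 = -164: (u₀, v₀) = (22304, -4756).
General solution: u = 22304 + 741t, v = -4756 - 158t for integer t.
u ≥ 0: smallest is 22304 mod 741 = 74 (at t = -30), with v = -16.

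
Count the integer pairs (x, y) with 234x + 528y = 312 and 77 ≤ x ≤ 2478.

27

gcd(528, 234) = 6.
By Bézout, 234×(-9) + 528×(4) = 6.
Particular solution: (60, -26).
General solution: x = 60 + 88t, y = -26 - 39t for integer t.
77 ≤ 60 + 88t ≤ 2478 gives t ∈ [1, 27], which is 27 values.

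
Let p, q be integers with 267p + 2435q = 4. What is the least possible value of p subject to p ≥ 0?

912

gcd(2435, 267):
  2435 = 9·267 + 32
  267 = 8·32 + 11
  32 = 2·11 + 10
  11 = 1·10 + 1
  10 = 10·1
so gcd(2435, 267) = 1.
1 divides 4, so solutions exist.
Back-substitute for Bézout coefficients:
  1 = 11 - 1·10
  ... = 267·(228) + 2435·(-25)
Scale by 4/1 = 4: (p₀, q₀) = (912, -100).
General solution: p = 912 + 2435t, q = -100 - 267t for integer t.
p ≥ 0: smallest is 912 mod 2435 = 912 (at t = 0), with q = -100.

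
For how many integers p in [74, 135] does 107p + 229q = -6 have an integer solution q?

0

gcd(229, 107) = 1  (229 = 2×107 + 15, 107 = 7×15 + 2, 15 = 7×2 + 1, 2 = 2×1).
Back-substituting, 107×(-107) + 229×(50) = 1.
Scale by -6: particular solution (642, -300); reduce p mod 229: (184, -86).
General solution: p = 184 + 229t, q = -86 - 107t for integer t.
74 ≤ 184 + 229t ≤ 135 gives t ∈ [0, -1], which is 0 values.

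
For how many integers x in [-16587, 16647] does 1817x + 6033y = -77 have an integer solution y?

gcd(6033, 1817) = 1  (6033 = 3*1817 + 582, 1817 = 3*582 + 71, 582 = 8*71 + 14, 71 = 5*14 + 1, 14 = 14*1).
Back-substituting, 1817*(425) + 6033*(-128) = 1.
Scale by -77: particular solution (-32725, 9856); reduce x mod 6033: (3473, -1046).
General solution: x = 3473 + 6033t, y = -1046 - 1817t for integer t.
-16587 ≤ 3473 + 6033t ≤ 16647 gives t ∈ [-3, 2], which is 6 values.

6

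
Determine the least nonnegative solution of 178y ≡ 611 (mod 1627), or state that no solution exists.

gcd(1627, 178) = 1  (1627 = 9*178 + 25, 178 = 7*25 + 3, 25 = 8*3 + 1, 3 = 3*1).
1 divides 611, so solutions exist.
Back-substituting, 178*(-521) + 1627*(57) = 1.
So 178*(-521) ≡ 1 (mod 1627); multiply by 611: y ≡ -318331 (mod 1627).
Smallest nonnegative: y = -318331 mod 1627 = 561.

561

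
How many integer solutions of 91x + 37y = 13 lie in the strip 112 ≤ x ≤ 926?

gcd(91, 37) = 1  (91 = 2·37 + 17, 37 = 2·17 + 3, 17 = 5·3 + 2, 3 = 1·2 + 1, 2 = 2·1).
Back-substituting, 91·(-13) + 37·(32) = 1.
Scale by 13: particular solution (-169, 416); reduce x mod 37: (16, -39).
General solution: x = 16 + 37t, y = -39 - 91t for integer t.
112 ≤ 16 + 37t ≤ 926 gives t ∈ [3, 24], which is 22 values.

22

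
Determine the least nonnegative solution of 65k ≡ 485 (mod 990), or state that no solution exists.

gcd(990, 65):
  990 = 15×65 + 15
  65 = 4×15 + 5
  15 = 3×5
so gcd(990, 65) = 5.
5 divides 485, so solutions exist.
Back-substitute for Bézout coefficients:
  5 = 65 - 4×15
  ... = 65×(61) + 990×(-4)
So 65×(61) ≡ 5 (mod 990); multiply by 97: k ≡ 5917 (mod 198).
Smallest nonnegative: k = 5917 mod 198 = 175.

175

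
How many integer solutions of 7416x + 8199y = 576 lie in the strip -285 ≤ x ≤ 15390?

17

gcd(8199, 7416) = 9  (8199 = 1·7416 + 783, 7416 = 9·783 + 369, 783 = 2·369 + 45, 369 = 8·45 + 9, 45 = 5·9).
Back-substituting, 7416·(178) + 8199·(-161) = 9.
Scale by 64: particular solution (11392, -10304); reduce x mod 911: (460, -416).
General solution: x = 460 + 911t, y = -416 - 824t for integer t.
-285 ≤ 460 + 911t ≤ 15390 gives t ∈ [0, 16], which is 17 values.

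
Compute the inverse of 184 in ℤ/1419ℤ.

964

gcd(1419, 184) = 1  (1419 = 7×184 + 131, 184 = 1×131 + 53, 131 = 2×53 + 25, 53 = 2×25 + 3, 25 = 8×3 + 1, 3 = 3×1).
Back-substituting, 184×(-455) + 1419×(59) = 1.
So 184×-455 ≡ 1 (mod 1419), and -455 mod 1419 = 964.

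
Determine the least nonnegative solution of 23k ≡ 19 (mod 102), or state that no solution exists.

gcd(102, 23) = 1.
1 divides 19, so solutions exist.
By Bézout, 23*(-31) + 102*(7) = 1.
So 23*(-31) ≡ 1 (mod 102); multiply by 19: k ≡ -589 (mod 102).
Smallest nonnegative: k = -589 mod 102 = 23.

23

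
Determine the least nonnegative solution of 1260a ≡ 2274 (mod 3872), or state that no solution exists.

gcd(3872, 1260) = 4  (3872 = 3·1260 + 92, 1260 = 13·92 + 64, 92 = 1·64 + 28, 64 = 2·28 + 8, 28 = 3·8 + 4, 8 = 2·4).
4 does not divide 2274, so the congruence has no solution.

no solution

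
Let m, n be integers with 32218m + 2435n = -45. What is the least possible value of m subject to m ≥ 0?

gcd(32218, 2435):
  32218 = 13·2435 + 563
  2435 = 4·563 + 183
  563 = 3·183 + 14
  183 = 13·14 + 1
  14 = 14·1
so gcd(32218, 2435) = 1.
1 divides -45, so solutions exist.
Back-substitute for Bézout coefficients:
  1 = 183 - 13·14
  ... = 32218·(-173) + 2435·(2289)
Scale by -45/1 = -45: (m₀, n₀) = (7785, -103005).
General solution: m = 7785 + 2435t, n = -103005 - 32218t for integer t.
m ≥ 0: smallest is 7785 mod 2435 = 480 (at t = -3), with n = -6351.

480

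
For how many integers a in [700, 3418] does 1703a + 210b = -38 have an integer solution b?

13

gcd(1703, 210) = 1.
By Bézout, 1703·(-73) + 210·(592) = 1.
Particular solution: (44, -357).
General solution: a = 44 + 210t, b = -357 - 1703t for integer t.
700 ≤ 44 + 210t ≤ 3418 gives t ∈ [4, 16], which is 13 values.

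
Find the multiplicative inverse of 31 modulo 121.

gcd(121, 31):
  121 = 3*31 + 28
  31 = 1*28 + 3
  28 = 9*3 + 1
  3 = 3*1
so gcd(121, 31) = 1.
Back-substitute for Bézout coefficients:
  1 = 28 - 9*3
  ... = 31*(-39) + 121*(10)
So 31*-39 ≡ 1 (mod 121), and -39 mod 121 = 82.

82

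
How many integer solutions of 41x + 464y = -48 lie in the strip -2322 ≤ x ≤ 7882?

22

gcd(464, 41) = 1.
By Bézout, 41×(-215) + 464×(19) = 1.
Particular solution: (112, -10).
General solution: x = 112 + 464t, y = -10 - 41t for integer t.
-2322 ≤ 112 + 464t ≤ 7882 gives t ∈ [-5, 16], which is 22 values.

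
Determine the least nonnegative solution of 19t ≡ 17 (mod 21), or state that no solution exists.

2

gcd(21, 19) = 1.
1 divides 17, so solutions exist.
By Bézout, 19*(10) + 21*(-9) = 1.
So 19*(10) ≡ 1 (mod 21); multiply by 17: t ≡ 170 (mod 21).
Smallest nonnegative: t = 170 mod 21 = 2.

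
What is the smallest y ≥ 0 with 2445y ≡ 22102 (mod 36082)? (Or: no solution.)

13276

gcd(36082, 2445) = 1.
1 divides 22102, so solutions exist.
By Bézout, 2445*(-3955) + 36082*(268) = 1.
So 2445*(-3955) ≡ 1 (mod 36082); multiply by 22102: y ≡ -87413410 (mod 36082).
Smallest nonnegative: y = -87413410 mod 36082 = 13276.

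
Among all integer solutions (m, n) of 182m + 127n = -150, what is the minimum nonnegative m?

55

gcd(182, 127) = 1.
1 divides -150, so solutions exist.
By Bézout, 182·(-30) + 127·(43) = 1.
Scale by -150/1 = -150: (m₀, n₀) = (4500, -6450).
General solution: m = 4500 + 127t, n = -6450 - 182t for integer t.
m ≥ 0: smallest is 4500 mod 127 = 55 (at t = -35), with n = -80.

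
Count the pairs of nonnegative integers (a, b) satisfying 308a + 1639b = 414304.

9

gcd(1639, 308) = 11  (1639 = 5*308 + 99, 308 = 3*99 + 11, 99 = 9*11).
Back-substituting, 308*(16) + 1639*(-3) = 11.
Scale by 37664: one solution is (602624, -112992). Reduce a mod 149: (68, 240).
General: a = 68 + 149t, b = 240 - 28t.
a ≥ 0 ⇒ t ≥ 0; b ≥ 0 ⇒ t ≤ 8. So t ∈ [0, 8]: 9 solutions.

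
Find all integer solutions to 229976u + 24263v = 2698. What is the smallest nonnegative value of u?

970

gcd(229976, 24263) = 19  (229976 = 9*24263 + 11609, 24263 = 2*11609 + 1045, 11609 = 11*1045 + 114, 1045 = 9*114 + 19, 114 = 6*19).
19 divides 2698, so solutions exist.
Back-substituting, 229976*(-209) + 24263*(1981) = 19.
Scale by 2698/19 = 142: (u₀, v₀) = (-29678, 281302).
General solution: u = -29678 + 1277t, v = 281302 - 12104t for integer t.
u ≥ 0: smallest is -29678 mod 1277 = 970 (at t = 24), with v = -9194.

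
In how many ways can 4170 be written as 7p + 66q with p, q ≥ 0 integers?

gcd(66, 7) = 1.
By Bézout, 7×(19) + 66×(-2) = 1.
One solution: (30, 60).
General: p = 30 + 66t, q = 60 - 7t.
p ≥ 0 ⇒ t ≥ 0; q ≥ 0 ⇒ t ≤ 8. So t ∈ [0, 8]: 9 solutions.

9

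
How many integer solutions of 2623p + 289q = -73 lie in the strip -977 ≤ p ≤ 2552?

13

gcd(2623, 289):
  2623 = 9·289 + 22
  289 = 13·22 + 3
  22 = 7·3 + 1
  3 = 3·1
so gcd(2623, 289) = 1.
Back-substitute for Bézout coefficients:
  1 = 22 - 7·3
  ... = 2623·(92) + 289·(-835)
Scale by -73: particular solution (-6716, 60955); reduce p mod 289: (220, -1997).
General solution: p = 220 + 289t, q = -1997 - 2623t for integer t.
-977 ≤ 220 + 289t ≤ 2552 gives t ∈ [-4, 8], which is 13 values.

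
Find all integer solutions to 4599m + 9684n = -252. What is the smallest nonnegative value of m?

gcd(9684, 4599):
  9684 = 2·4599 + 486
  4599 = 9·486 + 225
  486 = 2·225 + 36
  225 = 6·36 + 9
  36 = 4·9
so gcd(9684, 4599) = 9.
9 divides -252, so solutions exist.
Back-substitute for Bézout coefficients:
  9 = 225 - 6·36
  ... = 4599·(259) + 9684·(-123)
Scale by -252/9 = -28: (m₀, n₀) = (-7252, 3444).
General solution: m = -7252 + 1076t, n = 3444 - 511t for integer t.
m ≥ 0: smallest is -7252 mod 1076 = 280 (at t = 7), with n = -133.

280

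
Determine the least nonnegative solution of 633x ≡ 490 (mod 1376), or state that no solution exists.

gcd(1376, 633) = 1.
1 divides 490, so solutions exist.
By Bézout, 633*(-663) + 1376*(305) = 1.
So 633*(-663) ≡ 1 (mod 1376); multiply by 490: x ≡ -324870 (mod 1376).
Smallest nonnegative: x = -324870 mod 1376 = 1242.

1242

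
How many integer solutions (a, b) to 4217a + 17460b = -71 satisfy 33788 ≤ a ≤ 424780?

23

gcd(17460, 4217) = 1.
By Bézout, 4217*(2153) + 17460*(-520) = 1.
Particular solution: (4277, -1033).
General solution: a = 4277 + 17460t, b = -1033 - 4217t for integer t.
33788 ≤ 4277 + 17460t ≤ 424780 gives t ∈ [2, 24], which is 23 values.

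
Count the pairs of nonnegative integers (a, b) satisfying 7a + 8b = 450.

8

gcd(8, 7) = 1.
By Bézout, 7·(-1) + 8·(1) = 1.
One solution: (6, 51).
General: a = 6 + 8t, b = 51 - 7t.
a ≥ 0 ⇒ t ≥ 0; b ≥ 0 ⇒ t ≤ 7. So t ∈ [0, 7]: 8 solutions.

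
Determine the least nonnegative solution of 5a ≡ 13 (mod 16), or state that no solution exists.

9

gcd(16, 5) = 1  (16 = 3*5 + 1, 5 = 5*1).
1 divides 13, so solutions exist.
Back-substituting, 5*(-3) + 16*(1) = 1.
So 5*(-3) ≡ 1 (mod 16); multiply by 13: a ≡ -39 (mod 16).
Smallest nonnegative: a = -39 mod 16 = 9.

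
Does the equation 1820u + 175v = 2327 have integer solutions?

gcd(1820, 175) = 35  (1820 = 10×175 + 70, 175 = 2×70 + 35, 70 = 2×35).
35 does not divide 2327 (remainder 17), so no integer solutions.

no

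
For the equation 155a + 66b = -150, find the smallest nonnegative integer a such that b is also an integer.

gcd(155, 66) = 1.
1 divides -150, so solutions exist.
By Bézout, 155*(23) + 66*(-54) = 1.
Scale by -150/1 = -150: (a₀, b₀) = (-3450, 8100).
General solution: a = -3450 + 66t, b = 8100 - 155t for integer t.
a ≥ 0: smallest is -3450 mod 66 = 48 (at t = 53), with b = -115.

48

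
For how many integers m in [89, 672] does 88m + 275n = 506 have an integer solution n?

gcd(275, 88) = 11  (275 = 3·88 + 11, 88 = 8·11).
Back-substituting, 88·(-3) + 275·(1) = 11.
Scale by 46: particular solution (-138, 46); reduce m mod 25: (12, -2).
General solution: m = 12 + 25t, n = -2 - 8t for integer t.
89 ≤ 12 + 25t ≤ 672 gives t ∈ [4, 26], which is 23 values.

23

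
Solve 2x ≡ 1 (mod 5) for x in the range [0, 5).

3

gcd(5, 2) = 1  (5 = 2*2 + 1, 2 = 2*1).
Back-substituting, 2*(-2) + 5*(1) = 1.
So 2*-2 ≡ 1 (mod 5), and -2 mod 5 = 3.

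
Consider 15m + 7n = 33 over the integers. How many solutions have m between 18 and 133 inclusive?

gcd(15, 7):
  15 = 2·7 + 1
  7 = 7·1
so gcd(15, 7) = 1.
Back-substitute for Bézout coefficients:
  1 = 15 - 2·7
  ... = 15·(1) + 7·(-2)
Scale by 33: particular solution (33, -66); reduce m mod 7: (5, -6).
General solution: m = 5 + 7t, n = -6 - 15t for integer t.
18 ≤ 5 + 7t ≤ 133 gives t ∈ [2, 18], which is 17 values.

17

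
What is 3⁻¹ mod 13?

9

gcd(13, 3) = 1.
By Bézout, 3*(-4) + 13*(1) = 1.
So 3*-4 ≡ 1 (mod 13), and -4 mod 13 = 9.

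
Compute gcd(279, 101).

gcd(279, 101):
  279 = 2·101 + 77
  101 = 1·77 + 24
  77 = 3·24 + 5
  24 = 4·5 + 4
  5 = 1·4 + 1
  4 = 4·1
so gcd(279, 101) = 1.

1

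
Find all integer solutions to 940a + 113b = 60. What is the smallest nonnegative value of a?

gcd(940, 113):
  940 = 8·113 + 36
  113 = 3·36 + 5
  36 = 7·5 + 1
  5 = 5·1
so gcd(940, 113) = 1.
1 divides 60, so solutions exist.
Back-substitute for Bézout coefficients:
  1 = 36 - 7·5
  ... = 940·(22) + 113·(-183)
Scale by 60/1 = 60: (a₀, b₀) = (1320, -10980).
General solution: a = 1320 + 113t, b = -10980 - 940t for integer t.
a ≥ 0: smallest is 1320 mod 113 = 77 (at t = -11), with b = -640.

77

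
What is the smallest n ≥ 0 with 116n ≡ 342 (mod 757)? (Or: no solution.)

16

gcd(757, 116):
  757 = 6·116 + 61
  116 = 1·61 + 55
  61 = 1·55 + 6
  55 = 9·6 + 1
  6 = 6·1
so gcd(757, 116) = 1.
1 divides 342, so solutions exist.
Back-substitute for Bézout coefficients:
  1 = 55 - 9·6
  ... = 116·(124) + 757·(-19)
So 116·(124) ≡ 1 (mod 757); multiply by 342: n ≡ 42408 (mod 757).
Smallest nonnegative: n = 42408 mod 757 = 16.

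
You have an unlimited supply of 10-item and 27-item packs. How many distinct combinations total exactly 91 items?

1

Need nonnegative integers with 10j + 27k = 91.
gcd(10, 27) = 1, and 10·(-8) + 27·(3) = 1.
So (j₀, k₀) = (-728, 273); general j = -728 + 27t, k = 273 - 10t.
j ≥ 0 ⇒ t ≥ 27; k ≥ 0 ⇒ t ≤ 27. That's 1 value of t.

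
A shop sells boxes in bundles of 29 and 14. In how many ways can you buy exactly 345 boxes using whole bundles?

1

Need nonnegative integers with 29j + 14k = 345.
gcd(29, 14) = 1, and 29·(1) + 14·(-2) = 1.
So (j₀, k₀) = (345, -690); general j = 345 + 14t, k = -690 - 29t.
j ≥ 0 ⇒ t ≥ -24; k ≥ 0 ⇒ t ≤ -24. That's 1 value of t.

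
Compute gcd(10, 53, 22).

gcd(53, 10) = 1.
gcd(1, 22) = 1.

1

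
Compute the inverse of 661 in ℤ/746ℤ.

gcd(746, 661) = 1.
By Bézout, 661*(-79) + 746*(70) = 1.
So 661*-79 ≡ 1 (mod 746), and -79 mod 746 = 667.

667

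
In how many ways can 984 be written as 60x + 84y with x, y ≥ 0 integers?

gcd(84, 60) = 12.
By Bézout, 60*(3) + 84*(-2) = 12.
One solution: (1, 11).
General: x = 1 + 7t, y = 11 - 5t.
x ≥ 0 ⇒ t ≥ 0; y ≥ 0 ⇒ t ≤ 2. So t ∈ [0, 2]: 3 solutions.

3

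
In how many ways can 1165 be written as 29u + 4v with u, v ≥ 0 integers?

gcd(29, 4):
  29 = 7×4 + 1
  4 = 4×1
so gcd(29, 4) = 1.
Back-substitute for Bézout coefficients:
  1 = 29 - 7×4
  ... = 29×(1) + 4×(-7)
Scale by 1165: one solution is (1165, -8155). Reduce u mod 4: (1, 284).
General: u = 1 + 4t, v = 284 - 29t.
u ≥ 0 ⇒ t ≥ 0; v ≥ 0 ⇒ t ≤ 9. So t ∈ [0, 9]: 10 solutions.

10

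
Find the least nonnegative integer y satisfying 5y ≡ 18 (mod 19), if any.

15

gcd(19, 5) = 1.
1 divides 18, so solutions exist.
By Bézout, 5×(4) + 19×(-1) = 1.
So 5×(4) ≡ 1 (mod 19); multiply by 18: y ≡ 72 (mod 19).
Smallest nonnegative: y = 72 mod 19 = 15.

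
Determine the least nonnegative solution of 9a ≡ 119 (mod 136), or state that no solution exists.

119

gcd(136, 9) = 1.
1 divides 119, so solutions exist.
By Bézout, 9·(-15) + 136·(1) = 1.
So 9·(-15) ≡ 1 (mod 136); multiply by 119: a ≡ -1785 (mod 136).
Smallest nonnegative: a = -1785 mod 136 = 119.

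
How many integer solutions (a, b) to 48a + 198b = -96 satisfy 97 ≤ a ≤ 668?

gcd(198, 48) = 6.
By Bézout, 48*(-4) + 198*(1) = 6.
Particular solution: (31, -8).
General solution: a = 31 + 33t, b = -8 - 8t for integer t.
97 ≤ 31 + 33t ≤ 668 gives t ∈ [2, 19], which is 18 values.

18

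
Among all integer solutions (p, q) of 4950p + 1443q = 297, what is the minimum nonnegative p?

356

gcd(4950, 1443):
  4950 = 3×1443 + 621
  1443 = 2×621 + 201
  621 = 3×201 + 18
  201 = 11×18 + 3
  18 = 6×3
so gcd(4950, 1443) = 3.
3 divides 297, so solutions exist.
Back-substitute for Bézout coefficients:
  3 = 201 - 11×18
  ... = 4950×(-79) + 1443×(271)
Scale by 297/3 = 99: (p₀, q₀) = (-7821, 26829).
General solution: p = -7821 + 481t, q = 26829 - 1650t for integer t.
p ≥ 0: smallest is -7821 mod 481 = 356 (at t = 17), with q = -1221.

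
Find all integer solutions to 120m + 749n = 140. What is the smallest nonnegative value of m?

gcd(749, 120):
  749 = 6*120 + 29
  120 = 4*29 + 4
  29 = 7*4 + 1
  4 = 4*1
so gcd(749, 120) = 1.
1 divides 140, so solutions exist.
Back-substitute for Bézout coefficients:
  1 = 29 - 7*4
  ... = 120*(-181) + 749*(29)
Scale by 140/1 = 140: (m₀, n₀) = (-25340, 4060).
General solution: m = -25340 + 749t, n = 4060 - 120t for integer t.
m ≥ 0: smallest is -25340 mod 749 = 126 (at t = 34), with n = -20.

126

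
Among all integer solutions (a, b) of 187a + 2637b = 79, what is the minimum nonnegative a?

gcd(2637, 187) = 1.
1 divides 79, so solutions exist.
By Bézout, 187×(832) + 2637×(-59) = 1.
Scale by 79/1 = 79: (a₀, b₀) = (65728, -4661).
General solution: a = 65728 + 2637t, b = -4661 - 187t for integer t.
a ≥ 0: smallest is 65728 mod 2637 = 2440 (at t = -24), with b = -173.

2440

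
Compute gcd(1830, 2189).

gcd(2189, 1830):
  2189 = 1×1830 + 359
  1830 = 5×359 + 35
  359 = 10×35 + 9
  35 = 3×9 + 8
  9 = 1×8 + 1
  8 = 8×1
so gcd(2189, 1830) = 1.

1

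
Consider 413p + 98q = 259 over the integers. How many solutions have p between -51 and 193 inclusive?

gcd(413, 98) = 7  (413 = 4×98 + 21, 98 = 4×21 + 14, 21 = 1×14 + 7, 14 = 2×7).
Back-substituting, 413×(5) + 98×(-21) = 7.
Scale by 37: particular solution (185, -777); reduce p mod 14: (3, -10).
General solution: p = 3 + 14t, q = -10 - 59t for integer t.
-51 ≤ 3 + 14t ≤ 193 gives t ∈ [-3, 13], which is 17 values.

17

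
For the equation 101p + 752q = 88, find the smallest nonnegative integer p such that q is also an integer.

gcd(752, 101) = 1  (752 = 7×101 + 45, 101 = 2×45 + 11, 45 = 4×11 + 1, 11 = 11×1).
1 divides 88, so solutions exist.
Back-substituting, 101×(-67) + 752×(9) = 1.
Scale by 88/1 = 88: (p₀, q₀) = (-5896, 792).
General solution: p = -5896 + 752t, q = 792 - 101t for integer t.
p ≥ 0: smallest is -5896 mod 752 = 120 (at t = 8), with q = -16.

120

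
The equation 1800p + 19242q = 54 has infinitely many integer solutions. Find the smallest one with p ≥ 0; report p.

139

gcd(19242, 1800):
  19242 = 10*1800 + 1242
  1800 = 1*1242 + 558
  1242 = 2*558 + 126
  558 = 4*126 + 54
  126 = 2*54 + 18
  54 = 3*18
so gcd(19242, 1800) = 18.
18 divides 54, so solutions exist.
Back-substitute for Bézout coefficients:
  18 = 126 - 2*54
  ... = 1800*(-310) + 19242*(29)
Scale by 54/18 = 3: (p₀, q₀) = (-930, 87).
General solution: p = -930 + 1069t, q = 87 - 100t for integer t.
p ≥ 0: smallest is -930 mod 1069 = 139 (at t = 1), with q = -13.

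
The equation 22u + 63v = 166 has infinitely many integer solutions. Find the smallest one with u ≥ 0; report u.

gcd(63, 22) = 1.
1 divides 166, so solutions exist.
By Bézout, 22×(-20) + 63×(7) = 1.
Scale by 166/1 = 166: (u₀, v₀) = (-3320, 1162).
General solution: u = -3320 + 63t, v = 1162 - 22t for integer t.
u ≥ 0: smallest is -3320 mod 63 = 19 (at t = 53), with v = -4.

19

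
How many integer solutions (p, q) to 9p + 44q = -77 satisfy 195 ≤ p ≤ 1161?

22

gcd(44, 9) = 1  (44 = 4·9 + 8, 9 = 1·8 + 1, 8 = 8·1).
Back-substituting, 9·(5) + 44·(-1) = 1.
Scale by -77: particular solution (-385, 77); reduce p mod 44: (11, -4).
General solution: p = 11 + 44t, q = -4 - 9t for integer t.
195 ≤ 11 + 44t ≤ 1161 gives t ∈ [5, 26], which is 22 values.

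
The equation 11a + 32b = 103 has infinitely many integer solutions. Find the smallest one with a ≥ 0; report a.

21

gcd(32, 11) = 1.
1 divides 103, so solutions exist.
By Bézout, 11*(3) + 32*(-1) = 1.
Scale by 103/1 = 103: (a₀, b₀) = (309, -103).
General solution: a = 309 + 32t, b = -103 - 11t for integer t.
a ≥ 0: smallest is 309 mod 32 = 21 (at t = -9), with b = -4.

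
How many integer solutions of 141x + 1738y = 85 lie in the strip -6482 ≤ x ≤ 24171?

17

gcd(1738, 141) = 1.
By Bézout, 141×(-567) + 1738×(46) = 1.
Particular solution: (469, -38).
General solution: x = 469 + 1738t, y = -38 - 141t for integer t.
-6482 ≤ 469 + 1738t ≤ 24171 gives t ∈ [-3, 13], which is 17 values.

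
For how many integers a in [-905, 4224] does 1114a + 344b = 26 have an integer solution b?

29

gcd(1114, 344) = 2.
By Bézout, 1114*(21) + 344*(-68) = 2.
Particular solution: (101, -327).
General solution: a = 101 + 172t, b = -327 - 557t for integer t.
-905 ≤ 101 + 172t ≤ 4224 gives t ∈ [-5, 23], which is 29 values.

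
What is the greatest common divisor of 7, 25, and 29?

1

gcd(25, 7):
  25 = 3×7 + 4
  7 = 1×4 + 3
  4 = 1×3 + 1
  3 = 3×1
so gcd(25, 7) = 1.
gcd(1, 29) = 1.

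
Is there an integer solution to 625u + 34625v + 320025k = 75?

yes

gcd(34625, 625) = 125  (34625 = 55×625 + 250, 625 = 2×250 + 125, 250 = 2×125).
gcd(125, 320025) = 25.
25 divides 75, so integer solutions exist.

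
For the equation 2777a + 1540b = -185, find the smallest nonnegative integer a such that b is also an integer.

gcd(2777, 1540) = 1.
1 divides -185, so solutions exist.
By Bézout, 2777*(493) + 1540*(-889) = 1.
Scale by -185/1 = -185: (a₀, b₀) = (-91205, 164465).
General solution: a = -91205 + 1540t, b = 164465 - 2777t for integer t.
a ≥ 0: smallest is -91205 mod 1540 = 1195 (at t = 60), with b = -2155.

1195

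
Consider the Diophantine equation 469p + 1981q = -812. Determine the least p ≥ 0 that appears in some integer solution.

163

gcd(1981, 469) = 7.
7 divides -812, so solutions exist.
By Bézout, 469·(-38) + 1981·(9) = 7.
Scale by -812/7 = -116: (p₀, q₀) = (4408, -1044).
General solution: p = 4408 + 283t, q = -1044 - 67t for integer t.
p ≥ 0: smallest is 4408 mod 283 = 163 (at t = -15), with q = -39.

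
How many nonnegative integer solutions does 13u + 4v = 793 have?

16

gcd(13, 4):
  13 = 3×4 + 1
  4 = 4×1
so gcd(13, 4) = 1.
Back-substitute for Bézout coefficients:
  1 = 13 - 3×4
  ... = 13×(1) + 4×(-3)
Scale by 793: one solution is (793, -2379). Reduce u mod 4: (1, 195).
General: u = 1 + 4t, v = 195 - 13t.
u ≥ 0 ⇒ t ≥ 0; v ≥ 0 ⇒ t ≤ 15. So t ∈ [0, 15]: 16 solutions.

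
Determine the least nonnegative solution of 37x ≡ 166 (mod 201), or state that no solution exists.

gcd(201, 37):
  201 = 5*37 + 16
  37 = 2*16 + 5
  16 = 3*5 + 1
  5 = 5*1
so gcd(201, 37) = 1.
1 divides 166, so solutions exist.
Back-substitute for Bézout coefficients:
  1 = 16 - 3*5
  ... = 37*(-38) + 201*(7)
So 37*(-38) ≡ 1 (mod 201); multiply by 166: x ≡ -6308 (mod 201).
Smallest nonnegative: x = -6308 mod 201 = 124.

124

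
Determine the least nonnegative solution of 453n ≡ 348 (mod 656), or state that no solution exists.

92

gcd(656, 453) = 1.
1 divides 348, so solutions exist.
By Bézout, 453·(-307) + 656·(212) = 1.
So 453·(-307) ≡ 1 (mod 656); multiply by 348: n ≡ -106836 (mod 656).
Smallest nonnegative: n = -106836 mod 656 = 92.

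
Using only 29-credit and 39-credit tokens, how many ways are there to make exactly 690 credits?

1

Need nonnegative integers with 29j + 39k = 690.
gcd(29, 39) = 1, and 29·(-4) + 39·(3) = 1.
So (j₀, k₀) = (-2760, 2070); general j = -2760 + 39t, k = 2070 - 29t.
j ≥ 0 ⇒ t ≥ 71; k ≥ 0 ⇒ t ≤ 71. That's 1 value of t.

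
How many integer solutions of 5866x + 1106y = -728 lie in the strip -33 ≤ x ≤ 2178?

28

gcd(5866, 1106):
  5866 = 5×1106 + 336
  1106 = 3×336 + 98
  336 = 3×98 + 42
  98 = 2×42 + 14
  42 = 3×14
so gcd(5866, 1106) = 14.
Back-substitute for Bézout coefficients:
  14 = 98 - 2×42
  ... = 5866×(-23) + 1106×(122)
Scale by -52: particular solution (1196, -6344); reduce x mod 79: (11, -59).
General solution: x = 11 + 79t, y = -59 - 419t for integer t.
-33 ≤ 11 + 79t ≤ 2178 gives t ∈ [0, 27], which is 28 values.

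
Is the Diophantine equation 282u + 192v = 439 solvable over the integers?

no

gcd(282, 192) = 6.
6 does not divide 439 (remainder 1), so no integer solutions.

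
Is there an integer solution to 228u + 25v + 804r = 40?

gcd(228, 25) = 1  (228 = 9×25 + 3, 25 = 8×3 + 1, 3 = 3×1).
gcd(1, 804) = 1.
1 divides 40, so integer solutions exist.

yes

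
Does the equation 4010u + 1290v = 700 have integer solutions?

gcd(4010, 1290):
  4010 = 3·1290 + 140
  1290 = 9·140 + 30
  140 = 4·30 + 20
  30 = 1·20 + 10
  20 = 2·10
so gcd(4010, 1290) = 10.
10 divides 700, so integer solutions exist.

yes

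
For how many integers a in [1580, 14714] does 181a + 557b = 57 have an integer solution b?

gcd(557, 181) = 1  (557 = 3·181 + 14, 181 = 12·14 + 13, 14 = 1·13 + 1, 13 = 13·1).
Back-substituting, 181·(-40) + 557·(13) = 1.
Scale by 57: particular solution (-2280, 741); reduce a mod 557: (505, -164).
General solution: a = 505 + 557t, b = -164 - 181t for integer t.
1580 ≤ 505 + 557t ≤ 14714 gives t ∈ [2, 25], which is 24 values.

24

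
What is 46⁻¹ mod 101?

gcd(101, 46) = 1.
By Bézout, 46*(11) + 101*(-5) = 1.
So 46*11 ≡ 1 (mod 101), and 11 mod 101 = 11.

11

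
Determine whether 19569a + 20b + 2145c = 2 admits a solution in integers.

gcd(19569, 20) = 1  (19569 = 978*20 + 9, 20 = 2*9 + 2, 9 = 4*2 + 1, 2 = 2*1).
gcd(1, 2145) = 1.
1 divides 2, so integer solutions exist.

yes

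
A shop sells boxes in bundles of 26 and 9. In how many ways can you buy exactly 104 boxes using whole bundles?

1

Need nonnegative integers with 26j + 9k = 104.
gcd(26, 9) = 1, and 26·(-1) + 9·(3) = 1.
So (j₀, k₀) = (-104, 312); general j = -104 + 9t, k = 312 - 26t.
j ≥ 0 ⇒ t ≥ 12; k ≥ 0 ⇒ t ≤ 12. That's 1 value of t.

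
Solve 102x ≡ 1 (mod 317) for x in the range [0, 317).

gcd(317, 102):
  317 = 3·102 + 11
  102 = 9·11 + 3
  11 = 3·3 + 2
  3 = 1·2 + 1
  2 = 2·1
so gcd(317, 102) = 1.
Back-substitute for Bézout coefficients:
  1 = 3 - 1·2
  ... = 102·(115) + 317·(-37)
So 102·115 ≡ 1 (mod 317), and 115 mod 317 = 115.

115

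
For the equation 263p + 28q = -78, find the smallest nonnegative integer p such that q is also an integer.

26

gcd(263, 28):
  263 = 9·28 + 11
  28 = 2·11 + 6
  11 = 1·6 + 5
  6 = 1·5 + 1
  5 = 5·1
so gcd(263, 28) = 1.
1 divides -78, so solutions exist.
Back-substitute for Bézout coefficients:
  1 = 6 - 1·5
  ... = 263·(-5) + 28·(47)
Scale by -78/1 = -78: (p₀, q₀) = (390, -3666).
General solution: p = 390 + 28t, q = -3666 - 263t for integer t.
p ≥ 0: smallest is 390 mod 28 = 26 (at t = -13), with q = -247.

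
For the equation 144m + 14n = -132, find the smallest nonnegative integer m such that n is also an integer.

2

gcd(144, 14):
  144 = 10*14 + 4
  14 = 3*4 + 2
  4 = 2*2
so gcd(144, 14) = 2.
2 divides -132, so solutions exist.
Back-substitute for Bézout coefficients:
  2 = 14 - 3*4
  ... = 144*(-3) + 14*(31)
Scale by -132/2 = -66: (m₀, n₀) = (198, -2046).
General solution: m = 198 + 7t, n = -2046 - 72t for integer t.
m ≥ 0: smallest is 198 mod 7 = 2 (at t = -28), with n = -30.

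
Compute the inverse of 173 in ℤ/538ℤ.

gcd(538, 173) = 1.
By Bézout, 173·(-255) + 538·(82) = 1.
So 173·-255 ≡ 1 (mod 538), and -255 mod 538 = 283.

283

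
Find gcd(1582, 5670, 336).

14

gcd(5670, 1582) = 14.
gcd(14, 336) = 14.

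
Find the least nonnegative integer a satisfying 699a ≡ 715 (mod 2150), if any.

gcd(2150, 699) = 1  (2150 = 3×699 + 53, 699 = 13×53 + 10, 53 = 5×10 + 3, 10 = 3×3 + 1, 3 = 3×1).
1 divides 715, so solutions exist.
Back-substituting, 699×(649) + 2150×(-211) = 1.
So 699×(649) ≡ 1 (mod 2150); multiply by 715: a ≡ 464035 (mod 2150).
Smallest nonnegative: a = 464035 mod 2150 = 1785.

1785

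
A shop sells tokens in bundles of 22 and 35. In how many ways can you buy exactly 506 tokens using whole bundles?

Need nonnegative integers with 22j + 35k = 506.
gcd(22, 35) = 1, and 22·(8) + 35·(-5) = 1.
So (j₀, k₀) = (4048, -2530); general j = 4048 + 35t, k = -2530 - 22t.
j ≥ 0 ⇒ t ≥ -115; k ≥ 0 ⇒ t ≤ -115. That's 1 value of t.

1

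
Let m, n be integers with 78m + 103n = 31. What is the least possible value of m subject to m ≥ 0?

gcd(103, 78):
  103 = 1·78 + 25
  78 = 3·25 + 3
  25 = 8·3 + 1
  3 = 3·1
so gcd(103, 78) = 1.
1 divides 31, so solutions exist.
Back-substitute for Bézout coefficients:
  1 = 25 - 8·3
  ... = 78·(-33) + 103·(25)
Scale by 31/1 = 31: (m₀, n₀) = (-1023, 775).
General solution: m = -1023 + 103t, n = 775 - 78t for integer t.
m ≥ 0: smallest is -1023 mod 103 = 7 (at t = 10), with n = -5.

7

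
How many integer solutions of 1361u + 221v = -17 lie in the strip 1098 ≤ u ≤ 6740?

gcd(1361, 221):
  1361 = 6·221 + 35
  221 = 6·35 + 11
  35 = 3·11 + 2
  11 = 5·2 + 1
  2 = 2·1
so gcd(1361, 221) = 1.
Back-substitute for Bézout coefficients:
  1 = 11 - 5·2
  ... = 1361·(-101) + 221·(622)
Scale by -17: particular solution (1717, -10574); reduce u mod 221: (170, -1047).
General solution: u = 170 + 221t, v = -1047 - 1361t for integer t.
1098 ≤ 170 + 221t ≤ 6740 gives t ∈ [5, 29], which is 25 values.

25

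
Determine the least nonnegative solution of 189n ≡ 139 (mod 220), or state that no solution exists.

31

gcd(220, 189) = 1.
1 divides 139, so solutions exist.
By Bézout, 189×(-71) + 220×(61) = 1.
So 189×(-71) ≡ 1 (mod 220); multiply by 139: n ≡ -9869 (mod 220).
Smallest nonnegative: n = -9869 mod 220 = 31.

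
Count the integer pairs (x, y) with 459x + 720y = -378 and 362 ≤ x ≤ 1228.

11

gcd(720, 459) = 9.
By Bézout, 459*(11) + 720*(-7) = 9.
Particular solution: (18, -12).
General solution: x = 18 + 80t, y = -12 - 51t for integer t.
362 ≤ 18 + 80t ≤ 1228 gives t ∈ [5, 15], which is 11 values.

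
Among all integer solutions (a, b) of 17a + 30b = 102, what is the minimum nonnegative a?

6

gcd(30, 17) = 1.
1 divides 102, so solutions exist.
By Bézout, 17*(-7) + 30*(4) = 1.
Scale by 102/1 = 102: (a₀, b₀) = (-714, 408).
General solution: a = -714 + 30t, b = 408 - 17t for integer t.
a ≥ 0: smallest is -714 mod 30 = 6 (at t = 24), with b = 0.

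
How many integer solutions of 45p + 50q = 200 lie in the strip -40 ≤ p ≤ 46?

9

gcd(50, 45) = 5  (50 = 1*45 + 5, 45 = 9*5).
Back-substituting, 45*(-1) + 50*(1) = 5.
Scale by 40: particular solution (-40, 40); reduce p mod 10: (0, 4).
General solution: p = 0 + 10t, q = 4 - 9t for integer t.
-40 ≤ 0 + 10t ≤ 46 gives t ∈ [-4, 4], which is 9 values.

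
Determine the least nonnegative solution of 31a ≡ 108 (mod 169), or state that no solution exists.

gcd(169, 31) = 1.
1 divides 108, so solutions exist.
By Bézout, 31·(60) + 169·(-11) = 1.
So 31·(60) ≡ 1 (mod 169); multiply by 108: a ≡ 6480 (mod 169).
Smallest nonnegative: a = 6480 mod 169 = 58.

58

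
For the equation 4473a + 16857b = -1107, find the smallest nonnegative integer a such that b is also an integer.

1771

gcd(16857, 4473) = 9.
9 divides -1107, so solutions exist.
By Bézout, 4473×(-456) + 16857×(121) = 9.
Scale by -1107/9 = -123: (a₀, b₀) = (56088, -14883).
General solution: a = 56088 + 1873t, b = -14883 - 497t for integer t.
a ≥ 0: smallest is 56088 mod 1873 = 1771 (at t = -29), with b = -470.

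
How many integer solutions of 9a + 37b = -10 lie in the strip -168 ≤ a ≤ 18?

5

gcd(37, 9):
  37 = 4*9 + 1
  9 = 9*1
so gcd(37, 9) = 1.
Back-substitute for Bézout coefficients:
  1 = 37 - 4*9
  ... = 9*(-4) + 37*(1)
Scale by -10: particular solution (40, -10); reduce a mod 37: (3, -1).
General solution: a = 3 + 37t, b = -1 - 9t for integer t.
-168 ≤ 3 + 37t ≤ 18 gives t ∈ [-4, 0], which is 5 values.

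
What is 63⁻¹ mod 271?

228

gcd(271, 63):
  271 = 4·63 + 19
  63 = 3·19 + 6
  19 = 3·6 + 1
  6 = 6·1
so gcd(271, 63) = 1.
Back-substitute for Bézout coefficients:
  1 = 19 - 3·6
  ... = 63·(-43) + 271·(10)
So 63·-43 ≡ 1 (mod 271), and -43 mod 271 = 228.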